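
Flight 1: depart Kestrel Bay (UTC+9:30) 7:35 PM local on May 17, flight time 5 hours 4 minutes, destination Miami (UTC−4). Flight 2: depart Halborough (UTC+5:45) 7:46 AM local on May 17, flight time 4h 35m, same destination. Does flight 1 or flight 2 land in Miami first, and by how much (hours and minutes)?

Flight 1 in UTC: 7:35 PM − 9:30 = 10:05 AM on May 17.
+5 hours and 4 minutes → arrive 3:09 PM UTC on May 17.
Flight 2 in UTC: 7:46 AM − 5:45 = 2:01 AM on May 17.
+4 hours 35 minutes → arrive 6:36 AM UTC on May 17.
Flight 2 lands earlier by 8 hours 33 minutes.

the second, by 8 hours 33 minutes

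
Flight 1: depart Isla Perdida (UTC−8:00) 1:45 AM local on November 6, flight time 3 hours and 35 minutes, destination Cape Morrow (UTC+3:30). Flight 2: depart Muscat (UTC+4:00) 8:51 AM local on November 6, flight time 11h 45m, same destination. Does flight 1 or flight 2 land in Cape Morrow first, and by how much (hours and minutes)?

the first, by 3 hours 16 minutes

Flight 1 in UTC: 1:45 AM + 8:00 = 9:45 AM on Nov 6.
+3 hours and 35 minutes → arrive 1:20 PM UTC on Nov 6.
Flight 2 in UTC: 8:51 AM − 4:00 = 4:51 AM on Nov 6.
+11 hours and 45 minutes → arrive 4:36 PM UTC on Nov 6.
Flight 1 lands earlier by 3 hours 16 minutes.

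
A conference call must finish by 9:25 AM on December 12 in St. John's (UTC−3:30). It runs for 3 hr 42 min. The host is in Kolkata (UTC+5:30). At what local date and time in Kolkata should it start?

Target end time in UTC: 9:25 AM + 3:30 = 12:55 PM on Dec 12.
Subtract 3 hours and 42 minutes → start 9:13 AM UTC on Dec 12.
Kolkata is UTC+5:30: 9:13 AM + 5:30 = 2:43 PM on Dec 12.

2:43 PM on December 12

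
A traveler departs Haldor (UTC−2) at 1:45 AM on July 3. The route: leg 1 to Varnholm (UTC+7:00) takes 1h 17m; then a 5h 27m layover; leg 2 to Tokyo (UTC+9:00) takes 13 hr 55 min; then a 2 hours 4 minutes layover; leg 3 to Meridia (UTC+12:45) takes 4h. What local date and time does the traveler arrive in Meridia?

7:13 PM on Jul 4

Convert departure to UTC: 1:45 AM + 2:00 = 3:45 AM UTC on Jul 3.
Add 1 hour and 17 minutes leg 1 → 5:02 AM UTC.
Add 5 hours 27 minutes layover in Varnholm → 10:29 AM UTC.
Add 13 hours and 55 minutes leg 2 → 12:24 AM UTC (Jul 4).
Add 2 hours 4 minutes layover in Tokyo → 2:28 AM UTC.
Add 4 hours leg 3 → 6:28 AM UTC.
Meridia is UTC+12:45, so local arrival = 6:28 AM + 12:45 = 7:13 PM on Jul 4.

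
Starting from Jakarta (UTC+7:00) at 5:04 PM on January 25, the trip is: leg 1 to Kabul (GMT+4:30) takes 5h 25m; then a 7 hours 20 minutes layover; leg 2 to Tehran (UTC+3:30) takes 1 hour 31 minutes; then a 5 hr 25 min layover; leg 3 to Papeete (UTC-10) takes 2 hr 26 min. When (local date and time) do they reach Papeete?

10:11 PM on January 25

Convert departure to UTC: 5:04 PM − 7:00 = 10:04 AM UTC on Jan 25.
Add 5 hours 25 minutes leg 1 → 3:29 PM UTC.
Add 7 hours and 20 minutes layover in Kabul → 10:49 PM UTC.
Add 1 hour and 31 minutes leg 2 → 12:20 AM UTC (Jan 26).
Add 5 hours 25 minutes layover in Tehran → 5:45 AM UTC.
Add 2 hours 26 minutes leg 3 → 8:11 AM UTC.
Papeete is UTC−10:00, so local arrival = 8:11 AM − 10:00 = 10:11 PM on Jan 25.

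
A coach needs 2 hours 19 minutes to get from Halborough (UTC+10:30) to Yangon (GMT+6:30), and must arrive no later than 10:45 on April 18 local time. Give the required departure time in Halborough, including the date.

Target arrival in UTC: 10:45 − 6:30 = 04:15 on Apr 18.
Subtract 2 hours and 19 minutes → departure 01:56 UTC on Apr 18.
Halborough is UTC+10:30: 01:56 + 10:30 = 12:26 on Apr 18.

12:26 on April 18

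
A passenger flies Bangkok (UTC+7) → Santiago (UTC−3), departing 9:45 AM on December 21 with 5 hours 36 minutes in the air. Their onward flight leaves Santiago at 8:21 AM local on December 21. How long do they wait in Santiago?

Convert departure to UTC: 9:45 AM − 7:00 = 2:45 AM UTC on Dec 21.
Add 5 hours 36 minutes flight time → 8:21 AM UTC.
Santiago is UTC−3:00, so local arrival = 8:21 AM − 3:00 = 5:21 AM on Dec 21.
Layover = 8:21 AM − 5:21 AM = 3 hours.

3 hours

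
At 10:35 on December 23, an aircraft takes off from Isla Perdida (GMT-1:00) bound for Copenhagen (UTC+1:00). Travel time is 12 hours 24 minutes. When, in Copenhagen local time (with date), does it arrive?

00:59 on Dec 24

Copenhagen is 2:00 ahead of Isla Perdida.
After 12 hours and 24 minutes it is 22:59 in Isla Perdida.
Shift by the zone difference: 22:59 + 2:00 = 00:59 on Dec 24 in Copenhagen.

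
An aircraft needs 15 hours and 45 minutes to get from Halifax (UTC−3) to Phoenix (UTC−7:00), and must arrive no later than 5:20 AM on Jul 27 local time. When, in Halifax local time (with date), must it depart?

5:35 PM on July 26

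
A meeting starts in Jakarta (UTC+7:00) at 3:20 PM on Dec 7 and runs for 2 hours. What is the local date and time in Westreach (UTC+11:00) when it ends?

Convert start to UTC: 3:20 PM − 7:00 = 8:20 AM UTC on Dec 7.
Add 2 hours duration → 10:20 AM UTC.
Westreach is UTC+11:00, so local end time = 10:20 AM + 11:00 = 9:20 PM on Dec 7.

9:20 PM on December 7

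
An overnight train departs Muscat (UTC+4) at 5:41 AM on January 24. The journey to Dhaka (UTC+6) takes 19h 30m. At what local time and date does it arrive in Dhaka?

3:11 AM on January 25

Convert departure to UTC: 5:41 AM − 4:00 = 1:41 AM UTC on Jan 24.
Add 19 hours and 30 minutes travel time → 9:11 PM UTC.
Dhaka is UTC+6:00, so local arrival = 9:11 PM + 6:00 = 3:11 AM on Jan 25.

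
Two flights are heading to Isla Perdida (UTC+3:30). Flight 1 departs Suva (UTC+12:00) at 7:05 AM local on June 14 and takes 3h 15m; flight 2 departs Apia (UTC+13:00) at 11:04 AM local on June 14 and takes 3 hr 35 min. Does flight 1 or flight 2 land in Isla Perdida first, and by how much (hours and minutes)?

Flight 1 in UTC: 7:05 AM − 12:00 = 7:05 PM on Jun 13.
+3 hours 15 minutes → arrive 10:20 PM UTC on Jun 13.
Flight 2 in UTC: 11:04 AM − 13:00 = 10:04 PM on Jun 13.
+3 hours 35 minutes → arrive 1:39 AM UTC on Jun 14.
Flight 1 lands earlier by 3 hours 19 minutes.

the first, by 3 hours 19 minutes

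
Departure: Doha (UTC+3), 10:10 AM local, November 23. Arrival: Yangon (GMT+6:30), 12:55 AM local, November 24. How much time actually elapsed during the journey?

11 hours 15 minutes

Departure in UTC: 10:10 AM − 3:00 = 7:10 AM on Nov 23.
Arrival in UTC: 12:55 AM − 6:30 = 6:25 PM on Nov 23.
Elapsed = 6:25 PM − 7:10 AM = 11 hours 15 minutes.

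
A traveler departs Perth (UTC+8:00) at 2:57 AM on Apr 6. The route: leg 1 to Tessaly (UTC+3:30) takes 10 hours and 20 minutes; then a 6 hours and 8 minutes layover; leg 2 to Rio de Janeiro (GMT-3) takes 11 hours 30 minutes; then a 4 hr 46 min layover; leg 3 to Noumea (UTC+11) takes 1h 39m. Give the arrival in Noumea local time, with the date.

4:20 PM on April 7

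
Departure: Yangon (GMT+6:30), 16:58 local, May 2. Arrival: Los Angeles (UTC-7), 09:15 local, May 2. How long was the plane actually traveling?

5 hours 47 minutes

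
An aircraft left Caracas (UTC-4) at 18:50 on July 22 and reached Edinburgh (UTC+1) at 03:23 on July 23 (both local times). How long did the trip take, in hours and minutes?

Departure in UTC: 18:50 + 4:00 = 22:50 on Jul 22.
Arrival in UTC: 03:23 − 1:00 = 02:23 on Jul 23.
Elapsed = 02:23 − 22:50 (+1 day) = 3 hours 33 minutes.

3 hours 33 minutes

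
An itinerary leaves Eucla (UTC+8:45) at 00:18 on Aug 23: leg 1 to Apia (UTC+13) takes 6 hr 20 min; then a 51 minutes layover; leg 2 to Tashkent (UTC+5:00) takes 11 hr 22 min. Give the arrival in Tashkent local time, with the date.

15:06 on August 23

Convert departure to UTC: 00:18 − 8:45 = 15:33 UTC on Aug 22.
Add 6 hours and 20 minutes leg 1 → 21:53 UTC.
Add 51 minutes layover in Apia → 22:44 UTC.
Add 11 hours and 22 minutes leg 2 → 10:06 UTC (Aug 23).
Tashkent is UTC+5:00, so local arrival = 10:06 + 5:00 = 15:06 on Aug 23.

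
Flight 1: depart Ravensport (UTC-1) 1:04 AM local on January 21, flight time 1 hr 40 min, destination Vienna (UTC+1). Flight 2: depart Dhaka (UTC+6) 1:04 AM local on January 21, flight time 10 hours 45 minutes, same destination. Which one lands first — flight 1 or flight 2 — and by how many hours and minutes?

Flight 1 in UTC: 1:04 AM + 1:00 = 2:04 AM on Jan 21.
+1 hour and 40 minutes → arrive 3:44 AM UTC on Jan 21.
Flight 2 in UTC: 1:04 AM − 6:00 = 7:04 PM on Jan 20.
+10 hours and 45 minutes → arrive 5:49 AM UTC on Jan 21.
Flight 1 lands earlier by 2 hours 5 minutes.

the first, by 2 hours 5 minutes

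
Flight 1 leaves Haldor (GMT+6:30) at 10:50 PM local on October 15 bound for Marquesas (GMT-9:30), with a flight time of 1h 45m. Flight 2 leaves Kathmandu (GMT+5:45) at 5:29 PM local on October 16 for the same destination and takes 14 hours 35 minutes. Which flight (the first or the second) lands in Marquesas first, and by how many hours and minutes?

the first, by 32 hours 14 minutes

Flight 1 in UTC: 10:50 PM − 6:30 = 4:20 PM on Oct 15.
+1 hour and 45 minutes → arrive 6:05 PM UTC on Oct 15.
Flight 2 in UTC: 5:29 PM − 5:45 = 11:44 AM on Oct 16.
+14 hours and 35 minutes → arrive 2:19 AM UTC on Oct 17.
Flight 1 lands earlier by 32 hours 14 minutes.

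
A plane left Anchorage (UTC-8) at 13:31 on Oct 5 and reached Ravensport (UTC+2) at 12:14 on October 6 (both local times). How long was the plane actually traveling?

Ravensport is 10:00 ahead of Anchorage.
Clock-face elapsed time (ignoring zones) is 22 hours 43 minutes.
Actual elapsed = 22 hours 43 minutes − 10:00 = 12 hours 43 minutes.

12 hours 43 minutes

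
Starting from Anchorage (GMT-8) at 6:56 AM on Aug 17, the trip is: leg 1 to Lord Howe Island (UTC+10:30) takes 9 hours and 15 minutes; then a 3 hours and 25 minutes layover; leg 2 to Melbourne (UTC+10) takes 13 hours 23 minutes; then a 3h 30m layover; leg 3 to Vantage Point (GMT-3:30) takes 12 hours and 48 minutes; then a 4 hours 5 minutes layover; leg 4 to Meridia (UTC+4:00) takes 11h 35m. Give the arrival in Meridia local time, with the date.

4:57 AM on August 20

Convert departure to UTC: 6:56 AM + 8:00 = 2:56 PM UTC on Aug 17.
Add 9 hours 15 minutes leg 1 → 12:11 AM UTC (Aug 18).
Add 3 hours and 25 minutes layover in Lord Howe Island → 3:36 AM UTC.
Add 13 hours 23 minutes leg 2 → 4:59 PM UTC.
Add 3 hours 30 minutes layover in Melbourne → 8:29 PM UTC.
Add 12 hours and 48 minutes leg 3 → 9:17 AM UTC (Aug 19).
Add 4 hours 5 minutes layover in Vantage Point → 1:22 PM UTC.
Add 11 hours and 35 minutes leg 4 → 12:57 AM UTC (Aug 20).
Meridia is UTC+4:00, so local arrival = 12:57 AM + 4:00 = 4:57 AM on Aug 20.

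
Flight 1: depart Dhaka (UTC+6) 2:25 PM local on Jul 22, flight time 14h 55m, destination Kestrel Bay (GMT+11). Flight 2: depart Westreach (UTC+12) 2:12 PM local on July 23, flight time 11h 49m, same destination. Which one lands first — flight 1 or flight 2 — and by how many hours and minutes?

the first, by 14 hours 41 minutes

Flight 1 in UTC: 2:25 PM − 6:00 = 8:25 AM on Jul 22.
+14 hours and 55 minutes → arrive 11:20 PM UTC on Jul 22.
Flight 2 in UTC: 2:12 PM − 12:00 = 2:12 AM on Jul 23.
+11 hours and 49 minutes → arrive 2:01 PM UTC on Jul 23.
Flight 1 lands earlier by 14 hours 41 minutes.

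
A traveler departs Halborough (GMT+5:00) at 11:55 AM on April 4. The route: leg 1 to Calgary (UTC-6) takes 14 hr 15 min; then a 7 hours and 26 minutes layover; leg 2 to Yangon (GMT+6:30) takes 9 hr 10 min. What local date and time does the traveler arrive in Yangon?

Convert departure to UTC: 11:55 AM − 5:00 = 6:55 AM UTC on Apr 4.
Add 14 hours and 15 minutes leg 1 → 9:10 PM UTC.
Add 7 hours 26 minutes layover in Calgary → 4:36 AM UTC (Apr 5).
Add 9 hours and 10 minutes leg 2 → 1:46 PM UTC.
Yangon is UTC+6:30, so local arrival = 1:46 PM + 6:30 = 8:16 PM on Apr 5.

8:16 PM on Apr 5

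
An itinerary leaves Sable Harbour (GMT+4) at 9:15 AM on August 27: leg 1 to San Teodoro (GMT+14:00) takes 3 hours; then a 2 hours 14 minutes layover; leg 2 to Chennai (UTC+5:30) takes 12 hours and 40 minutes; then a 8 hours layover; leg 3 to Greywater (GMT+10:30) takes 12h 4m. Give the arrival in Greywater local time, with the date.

5:43 AM on Aug 29

Convert departure to UTC: 9:15 AM − 4:00 = 5:15 AM UTC on Aug 27.
Add 3 hours leg 1 → 8:15 AM UTC.
Add 2 hours 14 minutes layover in San Teodoro → 10:29 AM UTC.
Add 12 hours 40 minutes leg 2 → 11:09 PM UTC.
Add 8 hours layover in Chennai → 7:09 AM UTC (Aug 28).
Add 12 hours and 4 minutes leg 3 → 7:13 PM UTC.
Greywater is UTC+10:30, so local arrival = 7:13 PM + 10:30 = 5:43 AM on Aug 29.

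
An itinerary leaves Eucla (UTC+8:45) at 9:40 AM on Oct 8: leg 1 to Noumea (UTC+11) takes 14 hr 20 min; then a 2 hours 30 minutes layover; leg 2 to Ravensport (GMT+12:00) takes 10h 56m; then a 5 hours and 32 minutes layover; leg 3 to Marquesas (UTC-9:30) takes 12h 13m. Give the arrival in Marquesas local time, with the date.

12:56 PM on October 9

Convert departure to UTC: 9:40 AM − 8:45 = 12:55 AM UTC on Oct 8.
Add 14 hours 20 minutes leg 1 → 3:15 PM UTC.
Add 2 hours and 30 minutes layover in Noumea → 5:45 PM UTC.
Add 10 hours and 56 minutes leg 2 → 4:41 AM UTC (Oct 9).
Add 5 hours 32 minutes layover in Ravensport → 10:13 AM UTC.
Add 12 hours 13 minutes leg 3 → 10:26 PM UTC.
Marquesas is UTC−9:30, so local arrival = 10:26 PM − 9:30 = 12:56 PM on Oct 9.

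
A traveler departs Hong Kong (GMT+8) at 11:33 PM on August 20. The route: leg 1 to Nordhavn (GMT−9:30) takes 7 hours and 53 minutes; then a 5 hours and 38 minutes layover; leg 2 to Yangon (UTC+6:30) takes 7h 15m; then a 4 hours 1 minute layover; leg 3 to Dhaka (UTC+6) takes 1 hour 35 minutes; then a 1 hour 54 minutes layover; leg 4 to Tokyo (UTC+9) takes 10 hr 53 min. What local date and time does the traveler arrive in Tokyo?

Convert departure to UTC: 11:33 PM − 8:00 = 3:33 PM UTC on Aug 20.
Add 7 hours 53 minutes leg 1 → 11:26 PM UTC.
Add 5 hours 38 minutes layover in Nordhavn → 5:04 AM UTC (Aug 21).
Add 7 hours 15 minutes leg 2 → 12:19 PM UTC.
Add 4 hours 1 minute layover in Yangon → 4:20 PM UTC.
Add 1 hour 35 minutes leg 3 → 5:55 PM UTC.
Add 1 hour and 54 minutes layover in Dhaka → 7:49 PM UTC.
Add 10 hours 53 minutes leg 4 → 6:42 AM UTC (Aug 22).
Tokyo is UTC+9:00, so local arrival = 6:42 AM + 9:00 = 3:42 PM on Aug 22.

3:42 PM on August 22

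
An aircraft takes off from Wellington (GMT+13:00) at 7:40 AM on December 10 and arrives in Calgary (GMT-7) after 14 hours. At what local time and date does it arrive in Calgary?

1:40 AM on December 10

Convert departure to UTC: 7:40 AM − 13:00 = 6:40 PM UTC on Dec 9.
Add 14 hours travel time → 8:40 AM UTC (Dec 10).
Calgary is UTC−7:00, so local arrival = 8:40 AM − 7:00 = 1:40 AM on Dec 10.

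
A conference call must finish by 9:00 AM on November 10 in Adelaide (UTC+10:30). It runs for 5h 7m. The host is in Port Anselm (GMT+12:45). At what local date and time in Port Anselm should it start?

6:08 AM on November 10

Target end time in UTC: 9:00 AM − 10:30 = 10:30 PM on Nov 9.
Subtract 5 hours 7 minutes → start 5:23 PM UTC on Nov 9.
Port Anselm is UTC+12:45: 5:23 PM + 12:45 = 6:08 AM on Nov 10.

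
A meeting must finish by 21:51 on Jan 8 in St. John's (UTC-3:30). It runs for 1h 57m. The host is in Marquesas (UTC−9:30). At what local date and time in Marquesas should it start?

13:54 on January 8

Target end time in UTC: 21:51 + 3:30 = 01:21 on Jan 9.
Subtract 1 hour and 57 minutes → start 23:24 UTC on Jan 8.
Marquesas is UTC−9:30: 23:24 − 9:30 = 13:54 on Jan 8.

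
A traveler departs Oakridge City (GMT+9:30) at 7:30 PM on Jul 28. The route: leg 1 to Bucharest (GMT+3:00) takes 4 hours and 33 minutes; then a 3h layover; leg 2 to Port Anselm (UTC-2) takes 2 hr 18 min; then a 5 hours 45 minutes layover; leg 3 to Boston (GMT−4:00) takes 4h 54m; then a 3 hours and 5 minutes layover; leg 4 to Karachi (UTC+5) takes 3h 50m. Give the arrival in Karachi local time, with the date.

Convert departure to UTC: 7:30 PM − 9:30 = 10:00 AM UTC on Jul 28.
Add 4 hours and 33 minutes leg 1 → 2:33 PM UTC.
Add 3 hours layover in Bucharest → 5:33 PM UTC.
Add 2 hours 18 minutes leg 2 → 7:51 PM UTC.
Add 5 hours and 45 minutes layover in Port Anselm → 1:36 AM UTC (Jul 29).
Add 4 hours and 54 minutes leg 3 → 6:30 AM UTC.
Add 3 hours and 5 minutes layover in Boston → 9:35 AM UTC.
Add 3 hours 50 minutes leg 4 → 1:25 PM UTC.
Karachi is UTC+5:00, so local arrival = 1:25 PM + 5:00 = 6:25 PM on Jul 29.

6:25 PM on Jul 29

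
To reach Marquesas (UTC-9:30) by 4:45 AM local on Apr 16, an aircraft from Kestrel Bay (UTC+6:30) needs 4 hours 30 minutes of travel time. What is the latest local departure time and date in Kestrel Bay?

Target arrival in UTC: 4:45 AM + 9:30 = 2:15 PM on Apr 16.
Subtract 4 hours and 30 minutes → departure 9:45 AM UTC on Apr 16.
Kestrel Bay is UTC+6:30: 9:45 AM + 6:30 = 4:15 PM on Apr 16.

4:15 PM on April 16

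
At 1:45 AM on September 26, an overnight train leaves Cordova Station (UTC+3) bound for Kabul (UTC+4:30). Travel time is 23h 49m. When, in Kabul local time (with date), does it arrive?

Kabul is 1:30 ahead of Cordova Station.
After 23 hours 49 minutes it is 1:34 AM (Sep 27) in Cordova Station.
Shift by the zone difference: 1:34 AM + 1:30 = 3:04 AM on Sep 27 in Kabul.

3:04 AM on September 27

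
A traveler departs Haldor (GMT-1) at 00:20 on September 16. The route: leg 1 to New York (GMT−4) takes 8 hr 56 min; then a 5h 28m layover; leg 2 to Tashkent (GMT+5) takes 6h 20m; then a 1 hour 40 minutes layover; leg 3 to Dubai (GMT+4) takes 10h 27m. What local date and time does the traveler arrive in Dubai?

Convert departure to UTC: 00:20 + 1:00 = 01:20 UTC on Sep 16.
Add 8 hours and 56 minutes leg 1 → 10:16 UTC.
Add 5 hours 28 minutes layover in New York → 15:44 UTC.
Add 6 hours 20 minutes leg 2 → 22:04 UTC.
Add 1 hour and 40 minutes layover in Tashkent → 23:44 UTC.
Add 10 hours 27 minutes leg 3 → 10:11 UTC (Sep 17).
Dubai is UTC+4:00, so local arrival = 10:11 + 4:00 = 14:11 on Sep 17.

14:11 on Sep 17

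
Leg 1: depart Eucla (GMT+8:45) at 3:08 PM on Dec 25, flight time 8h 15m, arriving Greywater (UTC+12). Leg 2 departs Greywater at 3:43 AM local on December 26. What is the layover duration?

1 hour 5 minutes

Convert departure to UTC: 3:08 PM − 8:45 = 6:23 AM UTC on Dec 25.
Add 8 hours 15 minutes flight time → 2:38 PM UTC.
Greywater is UTC+12:00, so local arrival = 2:38 PM + 12:00 = 2:38 AM on Dec 26.
Layover = 3:43 AM − 2:38 AM = 1 hour 5 minutes.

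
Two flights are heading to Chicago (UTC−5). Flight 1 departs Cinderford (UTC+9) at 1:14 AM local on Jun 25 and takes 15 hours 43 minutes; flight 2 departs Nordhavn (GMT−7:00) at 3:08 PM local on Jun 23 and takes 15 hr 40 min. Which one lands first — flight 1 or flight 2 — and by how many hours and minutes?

Flight 1 in UTC: 1:14 AM − 9:00 = 4:14 PM on Jun 24.
+15 hours and 43 minutes → arrive 7:57 AM UTC on Jun 25.
Flight 2 in UTC: 3:08 PM + 7:00 = 10:08 PM on Jun 23.
+15 hours 40 minutes → arrive 1:48 PM UTC on Jun 24.
Flight 2 lands earlier by 18 hours 9 minutes.

the second, by 18 hours 9 minutes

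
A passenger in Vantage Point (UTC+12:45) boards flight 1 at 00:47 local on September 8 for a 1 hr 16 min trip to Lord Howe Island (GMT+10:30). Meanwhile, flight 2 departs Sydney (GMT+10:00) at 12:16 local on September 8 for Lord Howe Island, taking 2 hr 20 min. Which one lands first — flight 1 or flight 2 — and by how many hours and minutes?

the first, by 15 hours 18 minutes

Flight 1 in UTC: 00:47 − 12:45 = 12:02 on Sep 7.
+1 hour 16 minutes → arrive 13:18 UTC on Sep 7.
Flight 2 in UTC: 12:16 − 10:00 = 02:16 on Sep 8.
+2 hours 20 minutes → arrive 04:36 UTC on Sep 8.
Flight 1 lands earlier by 15 hours 18 minutes.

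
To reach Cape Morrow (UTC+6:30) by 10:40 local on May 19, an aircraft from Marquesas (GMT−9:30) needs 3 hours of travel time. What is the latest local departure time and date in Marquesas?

Target arrival in UTC: 10:40 − 6:30 = 04:10 on May 19.
Subtract 3 hours → departure 01:10 UTC on May 19.
Marquesas is UTC−9:30: 01:10 − 9:30 = 15:40 on May 18.

15:40 on May 18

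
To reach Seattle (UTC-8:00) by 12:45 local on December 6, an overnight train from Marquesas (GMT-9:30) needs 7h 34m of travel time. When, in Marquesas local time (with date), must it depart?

03:41 on Dec 6

Target arrival in UTC: 12:45 + 8:00 = 20:45 on Dec 6.
Subtract 7 hours and 34 minutes → departure 13:11 UTC on Dec 6.
Marquesas is UTC−9:30: 13:11 − 9:30 = 03:41 on Dec 6.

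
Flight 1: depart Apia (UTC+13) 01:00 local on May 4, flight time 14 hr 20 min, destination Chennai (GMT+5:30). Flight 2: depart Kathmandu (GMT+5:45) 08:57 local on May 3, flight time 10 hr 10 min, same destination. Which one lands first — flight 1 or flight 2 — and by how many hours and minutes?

Flight 1 in UTC: 01:00 − 13:00 = 12:00 on May 3.
+14 hours and 20 minutes → arrive 02:20 UTC on May 4.
Flight 2 in UTC: 08:57 − 5:45 = 03:12 on May 3.
+10 hours and 10 minutes → arrive 13:22 UTC on May 3.
Flight 2 lands earlier by 12 hours 58 minutes.

the second, by 12 hours 58 minutes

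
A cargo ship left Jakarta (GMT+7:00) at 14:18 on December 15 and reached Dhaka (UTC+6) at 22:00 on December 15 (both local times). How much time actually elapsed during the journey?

8 hours 42 minutes

Departure in UTC: 14:18 − 7:00 = 07:18 on Dec 15.
Arrival in UTC: 22:00 − 6:00 = 16:00 on Dec 15.
Elapsed = 16:00 − 07:18 = 8 hours 42 minutes.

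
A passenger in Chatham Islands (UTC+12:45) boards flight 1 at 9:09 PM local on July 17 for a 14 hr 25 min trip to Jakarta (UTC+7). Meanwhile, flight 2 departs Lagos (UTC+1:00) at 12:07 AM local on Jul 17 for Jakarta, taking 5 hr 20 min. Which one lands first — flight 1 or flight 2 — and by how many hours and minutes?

the second, by 18 hours 22 minutes

Flight 1 in UTC: 9:09 PM − 12:45 = 8:24 AM on Jul 17.
+14 hours and 25 minutes → arrive 10:49 PM UTC on Jul 17.
Flight 2 in UTC: 12:07 AM − 1:00 = 11:07 PM on Jul 16.
+5 hours 20 minutes → arrive 4:27 AM UTC on Jul 17.
Flight 2 lands earlier by 18 hours 22 minutes.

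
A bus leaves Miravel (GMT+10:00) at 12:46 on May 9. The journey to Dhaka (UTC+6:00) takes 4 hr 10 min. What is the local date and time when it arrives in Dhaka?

12:56 on May 9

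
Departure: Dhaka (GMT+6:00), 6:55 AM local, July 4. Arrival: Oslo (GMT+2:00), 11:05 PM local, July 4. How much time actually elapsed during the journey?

Departure in UTC: 6:55 AM − 6:00 = 12:55 AM on Jul 4.
Arrival in UTC: 11:05 PM − 2:00 = 9:05 PM on Jul 4.
Elapsed = 9:05 PM − 12:55 AM = 20 hours 10 minutes.

20 hours 10 minutes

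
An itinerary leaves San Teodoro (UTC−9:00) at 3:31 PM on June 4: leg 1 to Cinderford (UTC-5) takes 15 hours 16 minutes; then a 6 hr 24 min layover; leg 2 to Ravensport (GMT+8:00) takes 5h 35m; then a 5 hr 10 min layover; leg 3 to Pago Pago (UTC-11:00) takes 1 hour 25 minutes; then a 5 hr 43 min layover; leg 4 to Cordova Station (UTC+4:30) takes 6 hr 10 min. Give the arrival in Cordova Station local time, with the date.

Convert departure to UTC: 3:31 PM + 9:00 = 12:31 AM UTC on Jun 5.
Add 15 hours and 16 minutes leg 1 → 3:47 PM UTC.
Add 6 hours and 24 minutes layover in Cinderford → 10:11 PM UTC.
Add 5 hours and 35 minutes leg 2 → 3:46 AM UTC (Jun 6).
Add 5 hours 10 minutes layover in Ravensport → 8:56 AM UTC.
Add 1 hour 25 minutes leg 3 → 10:21 AM UTC.
Add 5 hours and 43 minutes layover in Pago Pago → 4:04 PM UTC.
Add 6 hours 10 minutes leg 4 → 10:14 PM UTC.
Cordova Station is UTC+4:30, so local arrival = 10:14 PM + 4:30 = 2:44 AM on Jun 7.

2:44 AM on Jun 7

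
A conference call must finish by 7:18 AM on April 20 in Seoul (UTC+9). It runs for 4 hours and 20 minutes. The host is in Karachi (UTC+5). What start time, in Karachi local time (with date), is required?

Target end time in UTC: 7:18 AM − 9:00 = 10:18 PM on Apr 19.
Subtract 4 hours and 20 minutes → start 5:58 PM UTC on Apr 19.
Karachi is UTC+5:00: 5:58 PM + 5:00 = 10:58 PM on Apr 19.

10:58 PM on April 19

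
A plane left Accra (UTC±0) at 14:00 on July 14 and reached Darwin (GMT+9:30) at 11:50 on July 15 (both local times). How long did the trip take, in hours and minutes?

Departure is already UTC: 14:00 on Jul 14.
Arrival in UTC: 11:50 − 9:30 = 02:20 on Jul 15.
Elapsed = 02:20 − 14:00 (+1 day) = 12 hours 20 minutes.

12 hours 20 minutes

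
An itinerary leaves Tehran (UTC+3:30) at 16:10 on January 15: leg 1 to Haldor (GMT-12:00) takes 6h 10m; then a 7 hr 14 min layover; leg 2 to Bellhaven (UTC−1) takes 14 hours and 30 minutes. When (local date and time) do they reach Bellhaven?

15:34 on Jan 16

Convert departure to UTC: 16:10 − 3:30 = 12:40 UTC on Jan 15.
Add 6 hours 10 minutes leg 1 → 18:50 UTC.
Add 7 hours and 14 minutes layover in Haldor → 02:04 UTC (Jan 16).
Add 14 hours 30 minutes leg 2 → 16:34 UTC.
Bellhaven is UTC−1:00, so local arrival = 16:34 − 1:00 = 15:34 on Jan 16.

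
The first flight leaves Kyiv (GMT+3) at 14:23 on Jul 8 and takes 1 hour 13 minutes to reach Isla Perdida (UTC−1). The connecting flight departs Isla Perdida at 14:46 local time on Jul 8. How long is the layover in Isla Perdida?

3 hours 10 minutes

Convert departure to UTC: 14:23 − 3:00 = 11:23 UTC on Jul 8.
Add 1 hour and 13 minutes flight time → 12:36 UTC.
Isla Perdida is UTC−1:00, so local arrival = 12:36 − 1:00 = 11:36 on Jul 8.
Layover = 14:46 − 11:36 = 3 hours 10 minutes.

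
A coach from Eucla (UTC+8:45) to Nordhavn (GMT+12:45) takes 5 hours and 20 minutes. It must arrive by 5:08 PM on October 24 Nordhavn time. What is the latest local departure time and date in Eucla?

Target arrival in UTC: 5:08 PM − 12:45 = 4:23 AM on Oct 24.
Subtract 5 hours and 20 minutes → departure 11:03 PM UTC on Oct 23.
Eucla is UTC+8:45: 11:03 PM + 8:45 = 7:48 AM on Oct 24.

7:48 AM on Oct 24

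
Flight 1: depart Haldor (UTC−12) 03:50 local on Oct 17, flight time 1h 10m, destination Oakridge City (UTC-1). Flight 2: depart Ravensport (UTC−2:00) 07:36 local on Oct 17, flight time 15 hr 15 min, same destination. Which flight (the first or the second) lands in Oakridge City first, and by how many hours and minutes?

the first, by 7 hours 51 minutes

Flight 1 in UTC: 03:50 + 12:00 = 15:50 on Oct 17.
+1 hour and 10 minutes → arrive 17:00 UTC on Oct 17.
Flight 2 in UTC: 07:36 + 2:00 = 09:36 on Oct 17.
+15 hours 15 minutes → arrive 00:51 UTC on Oct 18.
Flight 1 lands earlier by 7 hours 51 minutes.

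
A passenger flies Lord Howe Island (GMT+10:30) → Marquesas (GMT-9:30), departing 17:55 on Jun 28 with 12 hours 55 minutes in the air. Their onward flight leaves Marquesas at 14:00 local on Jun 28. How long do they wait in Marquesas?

3 hours 10 minutes

Convert departure to UTC: 17:55 − 10:30 = 07:25 UTC on Jun 28.
Add 12 hours 55 minutes flight time → 20:20 UTC.
Marquesas is UTC−9:30, so local arrival = 20:20 − 9:30 = 10:50 on Jun 28.
Layover = 14:00 − 10:50 = 3 hours 10 minutes.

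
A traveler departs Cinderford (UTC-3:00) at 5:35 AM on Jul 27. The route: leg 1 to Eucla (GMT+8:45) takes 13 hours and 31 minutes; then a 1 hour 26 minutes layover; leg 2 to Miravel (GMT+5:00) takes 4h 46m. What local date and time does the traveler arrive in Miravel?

9:18 AM on July 28

Convert departure to UTC: 5:35 AM + 3:00 = 8:35 AM UTC on Jul 27.
Add 13 hours and 31 minutes leg 1 → 10:06 PM UTC.
Add 1 hour and 26 minutes layover in Eucla → 11:32 PM UTC.
Add 4 hours and 46 minutes leg 2 → 4:18 AM UTC (Jul 28).
Miravel is UTC+5:00, so local arrival = 4:18 AM + 5:00 = 9:18 AM on Jul 28.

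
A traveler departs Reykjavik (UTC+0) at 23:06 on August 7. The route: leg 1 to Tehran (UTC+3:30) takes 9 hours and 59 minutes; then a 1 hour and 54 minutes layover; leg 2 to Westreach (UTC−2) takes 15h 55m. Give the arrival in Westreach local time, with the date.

00:54 on August 9

Reykjavik is at UTC+0, so departure is already 23:06 UTC on Aug 7.
Add 9 hours and 59 minutes leg 1 → 09:05 UTC (Aug 8).
Add 1 hour and 54 minutes layover in Tehran → 10:59 UTC.
Add 15 hours and 55 minutes leg 2 → 02:54 UTC (Aug 9).
Westreach is UTC−2:00, so local arrival = 02:54 − 2:00 = 00:54 on Aug 9.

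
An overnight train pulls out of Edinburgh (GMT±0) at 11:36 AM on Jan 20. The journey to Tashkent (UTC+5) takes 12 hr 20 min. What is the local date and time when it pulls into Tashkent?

Edinburgh is at UTC+0, so departure is already 11:36 AM UTC on Jan 20.
Add 12 hours 20 minutes travel time → 11:56 PM UTC.
Tashkent is UTC+5:00, so local arrival = 11:56 PM + 5:00 = 4:56 AM on Jan 21.

4:56 AM on January 21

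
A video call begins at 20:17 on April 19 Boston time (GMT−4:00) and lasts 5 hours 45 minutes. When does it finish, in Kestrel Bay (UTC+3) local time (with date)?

09:02 on April 20

Kestrel Bay is 7:00 ahead of Boston.
After 5 hours and 45 minutes it is 02:02 (Apr 20) in Boston.
Shift by the zone difference: 02:02 + 7:00 = 09:02 on Apr 20 in Kestrel Bay.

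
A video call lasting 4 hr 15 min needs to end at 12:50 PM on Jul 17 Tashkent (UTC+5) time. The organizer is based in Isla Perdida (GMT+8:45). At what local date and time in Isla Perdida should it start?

12:20 PM on July 17

Target end time in UTC: 12:50 PM − 5:00 = 7:50 AM on Jul 17.
Subtract 4 hours 15 minutes → start 3:35 AM UTC on Jul 17.
Isla Perdida is UTC+8:45: 3:35 AM + 8:45 = 12:20 PM on Jul 17.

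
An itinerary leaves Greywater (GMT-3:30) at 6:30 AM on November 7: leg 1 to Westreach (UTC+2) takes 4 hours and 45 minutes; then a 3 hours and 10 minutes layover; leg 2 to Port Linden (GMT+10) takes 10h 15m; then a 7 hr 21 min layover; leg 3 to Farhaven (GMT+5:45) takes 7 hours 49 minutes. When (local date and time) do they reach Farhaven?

Convert departure to UTC: 6:30 AM + 3:30 = 10:00 AM UTC on Nov 7.
Add 4 hours and 45 minutes leg 1 → 2:45 PM UTC.
Add 3 hours 10 minutes layover in Westreach → 5:55 PM UTC.
Add 10 hours and 15 minutes leg 2 → 4:10 AM UTC (Nov 8).
Add 7 hours and 21 minutes layover in Port Linden → 11:31 AM UTC.
Add 7 hours 49 minutes leg 3 → 7:20 PM UTC.
Farhaven is UTC+5:45, so local arrival = 7:20 PM + 5:45 = 1:05 AM on Nov 9.

1:05 AM on November 9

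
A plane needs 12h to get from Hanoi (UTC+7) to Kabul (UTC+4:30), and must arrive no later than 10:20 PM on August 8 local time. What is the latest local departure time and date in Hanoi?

Target arrival in UTC: 10:20 PM − 4:30 = 5:50 PM on Aug 8.
Subtract 12 hours → departure 5:50 AM UTC on Aug 8.
Hanoi is UTC+7:00: 5:50 AM + 7:00 = 12:50 PM on Aug 8.

12:50 PM on August 8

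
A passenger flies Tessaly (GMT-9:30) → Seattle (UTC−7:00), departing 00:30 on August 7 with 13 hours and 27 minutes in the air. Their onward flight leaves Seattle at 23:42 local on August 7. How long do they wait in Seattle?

Convert departure to UTC: 00:30 + 9:30 = 10:00 UTC on Aug 7.
Add 13 hours and 27 minutes flight time → 23:27 UTC.
Seattle is UTC−7:00, so local arrival = 23:27 − 7:00 = 16:27 on Aug 7.
Layover = 23:42 − 16:27 = 7 hours 15 minutes.

7 hours 15 minutes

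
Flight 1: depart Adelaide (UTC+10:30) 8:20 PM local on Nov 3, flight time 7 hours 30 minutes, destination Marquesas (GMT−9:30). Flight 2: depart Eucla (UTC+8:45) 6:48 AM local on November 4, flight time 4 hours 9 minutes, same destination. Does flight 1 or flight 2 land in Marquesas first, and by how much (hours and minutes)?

the first, by 8 hours 52 minutes

Flight 1 in UTC: 8:20 PM − 10:30 = 9:50 AM on Nov 3.
+7 hours 30 minutes → arrive 5:20 PM UTC on Nov 3.
Flight 2 in UTC: 6:48 AM − 8:45 = 10:03 PM on Nov 3.
+4 hours and 9 minutes → arrive 2:12 AM UTC on Nov 4.
Flight 1 lands earlier by 8 hours 52 minutes.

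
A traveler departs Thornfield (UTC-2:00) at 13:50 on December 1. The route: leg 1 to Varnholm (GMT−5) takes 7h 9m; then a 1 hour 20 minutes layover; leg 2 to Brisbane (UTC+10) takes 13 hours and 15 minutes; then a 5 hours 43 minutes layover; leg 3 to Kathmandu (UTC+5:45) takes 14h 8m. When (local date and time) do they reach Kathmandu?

Convert departure to UTC: 13:50 + 2:00 = 15:50 UTC on Dec 1.
Add 7 hours 9 minutes leg 1 → 22:59 UTC.
Add 1 hour and 20 minutes layover in Varnholm → 00:19 UTC (Dec 2).
Add 13 hours 15 minutes leg 2 → 13:34 UTC.
Add 5 hours and 43 minutes layover in Brisbane → 19:17 UTC.
Add 14 hours 8 minutes leg 3 → 09:25 UTC (Dec 3).
Kathmandu is UTC+5:45, so local arrival = 09:25 + 5:45 = 15:10 on Dec 3.

15:10 on December 3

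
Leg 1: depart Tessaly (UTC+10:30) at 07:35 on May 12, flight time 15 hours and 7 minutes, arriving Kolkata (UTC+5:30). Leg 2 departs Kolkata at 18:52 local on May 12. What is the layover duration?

1 hour 10 minutes

Convert departure to UTC: 07:35 − 10:30 = 21:05 UTC on May 11.
Add 15 hours 7 minutes flight time → 12:12 UTC (May 12).
Kolkata is UTC+5:30, so local arrival = 12:12 + 5:30 = 17:42 on May 12.
Layover = 18:52 − 17:42 = 1 hour 10 minutes.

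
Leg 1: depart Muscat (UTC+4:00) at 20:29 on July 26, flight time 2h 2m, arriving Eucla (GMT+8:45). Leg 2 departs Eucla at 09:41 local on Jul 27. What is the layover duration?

Convert departure to UTC: 20:29 − 4:00 = 16:29 UTC on Jul 26.
Add 2 hours and 2 minutes flight time → 18:31 UTC.
Eucla is UTC+8:45, so local arrival = 18:31 + 8:45 = 03:16 on Jul 27.
Layover = 09:41 − 03:16 = 6 hours 25 minutes.

6 hours 25 minutes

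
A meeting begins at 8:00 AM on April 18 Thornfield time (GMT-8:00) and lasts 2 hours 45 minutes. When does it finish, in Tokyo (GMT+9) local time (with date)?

3:45 AM on April 19

Tokyo is 17:00 ahead of Thornfield.
After 2 hours 45 minutes it is 10:45 AM in Thornfield.
Shift by the zone difference: 10:45 AM + 17:00 = 3:45 AM on Apr 19 in Tokyo.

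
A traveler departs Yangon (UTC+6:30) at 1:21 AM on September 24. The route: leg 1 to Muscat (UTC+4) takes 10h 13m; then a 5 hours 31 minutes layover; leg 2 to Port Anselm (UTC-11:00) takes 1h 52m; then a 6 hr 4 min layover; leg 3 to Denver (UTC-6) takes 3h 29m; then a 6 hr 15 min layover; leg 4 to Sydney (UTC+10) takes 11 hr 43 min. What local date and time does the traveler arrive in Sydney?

1:58 AM on September 26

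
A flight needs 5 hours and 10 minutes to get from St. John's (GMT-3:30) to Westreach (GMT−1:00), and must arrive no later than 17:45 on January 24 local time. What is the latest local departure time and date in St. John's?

10:05 on Jan 24

Target arrival in UTC: 17:45 + 1:00 = 18:45 on Jan 24.
Subtract 5 hours 10 minutes → departure 13:35 UTC on Jan 24.
St. John's is UTC−3:30: 13:35 − 3:30 = 10:05 on Jan 24.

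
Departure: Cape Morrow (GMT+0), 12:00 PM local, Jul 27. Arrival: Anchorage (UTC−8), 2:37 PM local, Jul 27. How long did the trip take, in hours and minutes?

Departure is already UTC: 12:00 PM on Jul 27.
Arrival in UTC: 2:37 PM + 8:00 = 10:37 PM on Jul 27.
Elapsed = 10:37 PM − 12:00 PM = 10 hours 37 minutes.

10 hours 37 minutes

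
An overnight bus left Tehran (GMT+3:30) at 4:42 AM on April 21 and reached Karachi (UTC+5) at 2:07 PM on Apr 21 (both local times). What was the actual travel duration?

7 hours 55 minutes

Karachi is 1:30 ahead of Tehran.
Clock-face elapsed time (ignoring zones) is 9 hours 25 minutes.
Actual elapsed = 9 hours 25 minutes − 1:30 = 7 hours 55 minutes.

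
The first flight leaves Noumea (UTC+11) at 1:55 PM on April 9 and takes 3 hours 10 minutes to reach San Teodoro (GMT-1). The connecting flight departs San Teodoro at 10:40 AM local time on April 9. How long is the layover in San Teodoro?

5 hours 35 minutes

Convert departure to UTC: 1:55 PM − 11:00 = 2:55 AM UTC on Apr 9.
Add 3 hours and 10 minutes flight time → 6:05 AM UTC.
San Teodoro is UTC−1:00, so local arrival = 6:05 AM − 1:00 = 5:05 AM on Apr 9.
Layover = 10:40 AM − 5:05 AM = 5 hours 35 minutes.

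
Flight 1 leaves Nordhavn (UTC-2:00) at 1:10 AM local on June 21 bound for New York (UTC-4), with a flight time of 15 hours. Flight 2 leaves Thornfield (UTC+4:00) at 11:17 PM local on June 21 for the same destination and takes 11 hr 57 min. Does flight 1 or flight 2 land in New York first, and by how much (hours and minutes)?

Flight 1 in UTC: 1:10 AM + 2:00 = 3:10 AM on Jun 21.
+15 hours → arrive 6:10 PM UTC on Jun 21.
Flight 2 in UTC: 11:17 PM − 4:00 = 7:17 PM on Jun 21.
+11 hours 57 minutes → arrive 7:14 AM UTC on Jun 22.
Flight 1 lands earlier by 13 hours 4 minutes.

the first, by 13 hours 4 minutes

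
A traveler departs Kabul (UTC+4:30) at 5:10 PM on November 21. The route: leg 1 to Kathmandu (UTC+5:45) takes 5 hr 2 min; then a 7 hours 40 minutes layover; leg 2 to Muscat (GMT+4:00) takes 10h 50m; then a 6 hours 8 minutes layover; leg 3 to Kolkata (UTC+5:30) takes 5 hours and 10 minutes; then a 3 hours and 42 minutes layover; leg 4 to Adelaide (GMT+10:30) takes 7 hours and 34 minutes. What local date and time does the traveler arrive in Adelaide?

Convert departure to UTC: 5:10 PM − 4:30 = 12:40 PM UTC on Nov 21.
Add 5 hours and 2 minutes leg 1 → 5:42 PM UTC.
Add 7 hours and 40 minutes layover in Kathmandu → 1:22 AM UTC (Nov 22).
Add 10 hours and 50 minutes leg 2 → 12:12 PM UTC.
Add 6 hours and 8 minutes layover in Muscat → 6:20 PM UTC.
Add 5 hours 10 minutes leg 3 → 11:30 PM UTC.
Add 3 hours and 42 minutes layover in Kolkata → 3:12 AM UTC (Nov 23).
Add 7 hours 34 minutes leg 4 → 10:46 AM UTC.
Adelaide is UTC+10:30, so local arrival = 10:46 AM + 10:30 = 9:16 PM on Nov 23.

9:16 PM on November 23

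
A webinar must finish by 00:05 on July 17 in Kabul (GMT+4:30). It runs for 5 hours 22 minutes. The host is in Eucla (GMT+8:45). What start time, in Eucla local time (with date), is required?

22:58 on July 16

Target end time in UTC: 00:05 − 4:30 = 19:35 on Jul 16.
Subtract 5 hours and 22 minutes → start 14:13 UTC on Jul 16.
Eucla is UTC+8:45: 14:13 + 8:45 = 22:58 on Jul 16.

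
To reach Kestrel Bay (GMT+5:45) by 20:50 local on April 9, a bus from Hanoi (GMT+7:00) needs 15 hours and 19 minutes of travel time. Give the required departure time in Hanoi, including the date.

06:46 on April 9

Target arrival in UTC: 20:50 − 5:45 = 15:05 on Apr 9.
Subtract 15 hours 19 minutes → departure 23:46 UTC on Apr 8.
Hanoi is UTC+7:00: 23:46 + 7:00 = 06:46 on Apr 9.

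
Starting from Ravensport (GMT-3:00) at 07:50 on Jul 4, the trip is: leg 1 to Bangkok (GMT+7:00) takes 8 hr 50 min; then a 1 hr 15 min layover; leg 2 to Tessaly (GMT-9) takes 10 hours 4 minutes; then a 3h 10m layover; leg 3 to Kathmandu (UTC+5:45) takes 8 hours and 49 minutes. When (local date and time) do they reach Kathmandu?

00:43 on July 6

Convert departure to UTC: 07:50 + 3:00 = 10:50 UTC on Jul 4.
Add 8 hours 50 minutes leg 1 → 19:40 UTC.
Add 1 hour 15 minutes layover in Bangkok → 20:55 UTC.
Add 10 hours 4 minutes leg 2 → 06:59 UTC (Jul 5).
Add 3 hours and 10 minutes layover in Tessaly → 10:09 UTC.
Add 8 hours and 49 minutes leg 3 → 18:58 UTC.
Kathmandu is UTC+5:45, so local arrival = 18:58 + 5:45 = 00:43 on Jul 6.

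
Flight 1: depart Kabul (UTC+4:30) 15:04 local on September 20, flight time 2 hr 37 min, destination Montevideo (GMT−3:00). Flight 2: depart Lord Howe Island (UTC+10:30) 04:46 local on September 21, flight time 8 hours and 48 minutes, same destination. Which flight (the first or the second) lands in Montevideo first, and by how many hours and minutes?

Flight 1 in UTC: 15:04 − 4:30 = 10:34 on Sep 20.
+2 hours and 37 minutes → arrive 13:11 UTC on Sep 20.
Flight 2 in UTC: 04:46 − 10:30 = 18:16 on Sep 20.
+8 hours and 48 minutes → arrive 03:04 UTC on Sep 21.
Flight 1 lands earlier by 13 hours 53 minutes.

the first, by 13 hours 53 minutes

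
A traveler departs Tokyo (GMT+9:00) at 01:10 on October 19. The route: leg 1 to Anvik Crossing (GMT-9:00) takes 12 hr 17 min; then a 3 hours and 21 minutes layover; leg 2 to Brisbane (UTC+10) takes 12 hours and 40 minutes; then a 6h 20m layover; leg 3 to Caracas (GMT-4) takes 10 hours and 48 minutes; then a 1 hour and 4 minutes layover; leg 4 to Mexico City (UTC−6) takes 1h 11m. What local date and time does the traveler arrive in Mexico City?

Convert departure to UTC: 01:10 − 9:00 = 16:10 UTC on Oct 18.
Add 12 hours and 17 minutes leg 1 → 04:27 UTC (Oct 19).
Add 3 hours 21 minutes layover in Anvik Crossing → 07:48 UTC.
Add 12 hours 40 minutes leg 2 → 20:28 UTC.
Add 6 hours 20 minutes layover in Brisbane → 02:48 UTC (Oct 20).
Add 10 hours and 48 minutes leg 3 → 13:36 UTC.
Add 1 hour 4 minutes layover in Caracas → 14:40 UTC.
Add 1 hour and 11 minutes leg 4 → 15:51 UTC.
Mexico City is UTC−6:00, so local arrival = 15:51 − 6:00 = 09:51 on Oct 20.

09:51 on Oct 20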